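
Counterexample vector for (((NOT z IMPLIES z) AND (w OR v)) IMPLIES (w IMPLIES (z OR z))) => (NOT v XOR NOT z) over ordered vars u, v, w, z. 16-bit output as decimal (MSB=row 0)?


F1 = (((NOT z IMPLIES z) AND (w OR v)) IMPLIES (w IMPLIES (z OR z)))
F2 = (NOT v XOR NOT z)
Counterexample to F1=>F2 is where F1=1 and F2=0.
Evaluate each row (bits = u,v,w,z, MSB first):
  row 0 [0000]: F1=1 F2=0 -> F1&~F2 -> 1
  row 1 [0001]: F1=1 F2=1 -> F1&~F2 -> 0
  row 2 [0010]: F1=1 F2=0 -> F1&~F2 -> 1
  row 3 [0011]: F1=1 F2=1 -> F1&~F2 -> 0
  row 4 [0100]: F1=1 F2=1 -> F1&~F2 -> 0
  row 5 [0101]: F1=1 F2=0 -> F1&~F2 -> 1
  row 6 [0110]: F1=1 F2=1 -> F1&~F2 -> 0
  row 7 [0111]: F1=1 F2=0 -> F1&~F2 -> 1
  row 8 [1000]: F1=1 F2=0 -> F1&~F2 -> 1
  row 9 [1001]: F1=1 F2=1 -> F1&~F2 -> 0
  row 10 [1010]: F1=1 F2=0 -> F1&~F2 -> 1
  row 11 [1011]: F1=1 F2=1 -> F1&~F2 -> 0
  row 12 [1100]: F1=1 F2=1 -> F1&~F2 -> 0
  row 13 [1101]: F1=1 F2=0 -> F1&~F2 -> 1
  row 14 [1110]: F1=1 F2=1 -> F1&~F2 -> 0
  row 15 [1111]: F1=1 F2=0 -> F1&~F2 -> 1
Full result column, 4 rows per line (u,v fixed per line; w,z runs 00..11 left to right):
  rows 0-3 [u,v=00]: 1010  = hex A
  rows 4-7 [u,v=01]: 0101  = hex 5
  rows 8-11 [u,v=10]: 1010  = hex A
  rows 12-15 [u,v=11]: 0101  = hex 5
Counterexample vector (row 0 .. row 15) = 1010010110100101
Output column grouped in 4s = 1010 0101 1010 0101 = 0xA5A5
Convert to decimal digit by digit (value = value*16 + digit):
  A -> 10
  10*16 + 5 = 165
  165*16 + 10 (A) = 2650
  2650*16 + 5 = 42405
Decimal = 42405

42405


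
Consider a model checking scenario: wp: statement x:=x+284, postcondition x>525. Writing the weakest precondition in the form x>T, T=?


Formula: wp(x:=E, P) = P[E/x] (substitute E for x in postcondition)
Step 1: Postcondition: x>525
Step 2: Substitute x+284 for x: x+284>525
Step 3: Solve for x: x > 525-284 = 241

241


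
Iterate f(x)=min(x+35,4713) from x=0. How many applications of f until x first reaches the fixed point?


Step 1: x=0, cap=4713, increment=35
Step 2: x grows by 35 each step until capped at 4713; fixed point is x=4713
Step 3: iterations = ceil(4713/35) = 135

135


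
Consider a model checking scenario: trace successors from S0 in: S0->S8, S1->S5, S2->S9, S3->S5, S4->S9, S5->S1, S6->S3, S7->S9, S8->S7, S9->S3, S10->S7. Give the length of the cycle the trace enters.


Trace from S0 until a state repeats:
  S0 -> S8 -> S7 -> S9 -> S3 -> S5 -> S1 -> S5
S5 first seen at step 5, revisited at step 7.
Cycle length = 7 - 5 = 2

2


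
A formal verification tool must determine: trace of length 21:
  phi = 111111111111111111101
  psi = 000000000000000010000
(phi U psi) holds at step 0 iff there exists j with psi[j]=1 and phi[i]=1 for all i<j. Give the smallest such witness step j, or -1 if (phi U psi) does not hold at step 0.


(phi U psi) at 0: need smallest j with psi[j]=1 and phi[i]=1 for all i in [0,j).
Scan from step 0:
  step 0: phi=1, psi=0 -> continue
  step 1: phi=1, psi=0 -> continue
  step 2: phi=1, psi=0 -> continue
  step 3: phi=1, psi=0 -> continue
  step 16: psi=1 and phi held for [0,16) -> witness found
Witness step = 16

16


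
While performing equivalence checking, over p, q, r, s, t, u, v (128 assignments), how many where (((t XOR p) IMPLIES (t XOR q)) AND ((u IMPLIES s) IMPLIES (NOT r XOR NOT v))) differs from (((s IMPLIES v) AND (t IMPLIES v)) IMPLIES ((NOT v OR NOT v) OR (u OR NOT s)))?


F1 = (((t XOR p) IMPLIES (t XOR q)) AND ((u IMPLIES s) IMPLIES (NOT r XOR NOT v)))
F2 = (((s IMPLIES v) AND (t IMPLIES v)) IMPLIES ((NOT v OR NOT v) OR (u OR NOT s)))
Evaluate both on each of 128 rows (bits = p,q,r,s,t,u,v):
  row 0 [0000000]: F1=0 F2=1 (differ) -> 1
  row 1 [0000001]: F1=1 F2=1 -> 0
  row 2 [0000010]: F1=1 F2=1 -> 0
  row 3 [0000011]: F1=1 F2=1 -> 0
  row 4 [0000100]: F1=0 F2=1 (differ) -> 1
  (every remaining row is evaluated the same way; all 128 results are listed next)
Full result column, 8 rows per line (p,q,r,s fixed per line; t,u,v runs 000..111 left to right):
  rows 0-7 [p,q,r,s=0000]: 10001000  (ones: 2)
  rows 8-15 [p,q,r,s=0001]: 11101110  (ones: 6)
  rows 16-23 [p,q,r,s=0010]: 01000100  (ones: 2)
  rows 24-31 [p,q,r,s=0011]: 00010001  (ones: 2)
  rows 32-39 [p,q,r,s=0100]: 10001111  (ones: 5)
  rows 40-47 [p,q,r,s=0101]: 11101011  (ones: 6)
  rows 48-55 [p,q,r,s=0110]: 01001111  (ones: 5)
  rows 56-63 [p,q,r,s=0111]: 00011011  (ones: 4)
  rows 64-71 [p,q,r,s=1000]: 11111000  (ones: 5)
  rows 72-79 [p,q,r,s=1001]: 10111110  (ones: 6)
  rows 80-87 [p,q,r,s=1010]: 11110100  (ones: 5)
  rows 88-95 [p,q,r,s=1011]: 10110001  (ones: 4)
  rows 96-103 [p,q,r,s=1100]: 10001000  (ones: 2)
  rows 104-111 [p,q,r,s=1101]: 11101110  (ones: 6)
  rows 112-119 [p,q,r,s=1110]: 01000100  (ones: 2)
  rows 120-127 [p,q,r,s=1111]: 00010001  (ones: 2)
Disagreements = 2+6+2+2+5+6+5+4+5+6+5+4+2+6+2+2 = 64

64


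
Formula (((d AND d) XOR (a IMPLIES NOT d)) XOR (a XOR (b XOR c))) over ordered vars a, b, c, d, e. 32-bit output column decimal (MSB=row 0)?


Formula: (((d AND d) XOR (a IMPLIES NOT d)) XOR (a XOR (b XOR c))) over a, b, c, d, e (32 rows)
Evaluate each row (bits = a,b,c,d,e, MSB first):
  row 0 [00000]: (((0 AND 0) XOR (0 IMPLIES NOT 0)) XOR (0 XOR (0 XOR 0))) -> 1
  row 1 [00001]: (((0 AND 0) XOR (0 IMPLIES NOT 0)) XOR (0 XOR (0 XOR 0))) -> 1
  row 2 [00010]: (((1 AND 1) XOR (0 IMPLIES NOT 1)) XOR (0 XOR (0 XOR 0))) -> 0
  row 3 [00011]: (((1 AND 1) XOR (0 IMPLIES NOT 1)) XOR (0 XOR (0 XOR 0))) -> 0
  row 4 [00100]: (((0 AND 0) XOR (0 IMPLIES NOT 0)) XOR (0 XOR (0 XOR 1))) -> 0
  row 5 [00101]: (((0 AND 0) XOR (0 IMPLIES NOT 0)) XOR (0 XOR (0 XOR 1))) -> 0
  row 6 [00110]: (((1 AND 1) XOR (0 IMPLIES NOT 1)) XOR (0 XOR (0 XOR 1))) -> 1
  row 7 [00111]: (((1 AND 1) XOR (0 IMPLIES NOT 1)) XOR (0 XOR (0 XOR 1))) -> 1
  row 8 [01000]: (((0 AND 0) XOR (0 IMPLIES NOT 0)) XOR (0 XOR (1 XOR 0))) -> 0
  row 9 [01001]: (((0 AND 0) XOR (0 IMPLIES NOT 0)) XOR (0 XOR (1 XOR 0))) -> 0
  row 10 [01010]: (((1 AND 1) XOR (0 IMPLIES NOT 1)) XOR (0 XOR (1 XOR 0))) -> 1
  row 11 [01011]: (((1 AND 1) XOR (0 IMPLIES NOT 1)) XOR (0 XOR (1 XOR 0))) -> 1
  row 12 [01100]: (((0 AND 0) XOR (0 IMPLIES NOT 0)) XOR (0 XOR (1 XOR 1))) -> 1
  row 13 [01101]: (((0 AND 0) XOR (0 IMPLIES NOT 0)) XOR (0 XOR (1 XOR 1))) -> 1
  row 14 [01110]: (((1 AND 1) XOR (0 IMPLIES NOT 1)) XOR (0 XOR (1 XOR 1))) -> 0
  row 15 [01111]: (((1 AND 1) XOR (0 IMPLIES NOT 1)) XOR (0 XOR (1 XOR 1))) -> 0
  row 16 [10000]: (((0 AND 0) XOR (1 IMPLIES NOT 0)) XOR (1 XOR (0 XOR 0))) -> 0
  row 17 [10001]: (((0 AND 0) XOR (1 IMPLIES NOT 0)) XOR (1 XOR (0 XOR 0))) -> 0
  row 18 [10010]: (((1 AND 1) XOR (1 IMPLIES NOT 1)) XOR (1 XOR (0 XOR 0))) -> 0
  row 19 [10011]: (((1 AND 1) XOR (1 IMPLIES NOT 1)) XOR (1 XOR (0 XOR 0))) -> 0
  row 20 [10100]: (((0 AND 0) XOR (1 IMPLIES NOT 0)) XOR (1 XOR (0 XOR 1))) -> 1
  row 21 [10101]: (((0 AND 0) XOR (1 IMPLIES NOT 0)) XOR (1 XOR (0 XOR 1))) -> 1
  row 22 [10110]: (((1 AND 1) XOR (1 IMPLIES NOT 1)) XOR (1 XOR (0 XOR 1))) -> 1
  row 23 [10111]: (((1 AND 1) XOR (1 IMPLIES NOT 1)) XOR (1 XOR (0 XOR 1))) -> 1
  row 24 [11000]: (((0 AND 0) XOR (1 IMPLIES NOT 0)) XOR (1 XOR (1 XOR 0))) -> 1
  row 25 [11001]: (((0 AND 0) XOR (1 IMPLIES NOT 0)) XOR (1 XOR (1 XOR 0))) -> 1
  row 26 [11010]: (((1 AND 1) XOR (1 IMPLIES NOT 1)) XOR (1 XOR (1 XOR 0))) -> 1
  row 27 [11011]: (((1 AND 1) XOR (1 IMPLIES NOT 1)) XOR (1 XOR (1 XOR 0))) -> 1
  row 28 [11100]: (((0 AND 0) XOR (1 IMPLIES NOT 0)) XOR (1 XOR (1 XOR 1))) -> 0
  row 29 [11101]: (((0 AND 0) XOR (1 IMPLIES NOT 0)) XOR (1 XOR (1 XOR 1))) -> 0
  row 30 [11110]: (((1 AND 1) XOR (1 IMPLIES NOT 1)) XOR (1 XOR (1 XOR 1))) -> 0
  row 31 [11111]: (((1 AND 1) XOR (1 IMPLIES NOT 1)) XOR (1 XOR (1 XOR 1))) -> 0
Full result column, 4 rows per line (a,b,c fixed per line; d,e runs 00..11 left to right):
  rows 0-3 [a,b,c=000]: 1100  = hex C
  rows 4-7 [a,b,c=001]: 0011  = hex 3
  rows 8-11 [a,b,c=010]: 0011  = hex 3
  rows 12-15 [a,b,c=011]: 1100  = hex C
  rows 16-19 [a,b,c=100]: 0000  = hex 0
  rows 20-23 [a,b,c=101]: 1111  = hex F
  rows 24-27 [a,b,c=110]: 1111  = hex F
  rows 28-31 [a,b,c=111]: 0000  = hex 0
Output column (row 0 .. row 31) = 11000011001111000000111111110000
Output column grouped in 4s = 1100 0011 0011 1100 0000 1111 1111 0000 = 0xC33C0FF0
Convert to decimal digit by digit (value = value*16 + digit):
  C -> 12
  12*16 + 3 = 195
  195*16 + 3 = 3123
  3123*16 + 12 (C) = 49980
  49980*16 + 0 = 799680
  799680*16 + 15 (F) = 12794895
  12794895*16 + 15 (F) = 204718335
  204718335*16 + 0 = 3275493360
Decimal = 3275493360

3275493360


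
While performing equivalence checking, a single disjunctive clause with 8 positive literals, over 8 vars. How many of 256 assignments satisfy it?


Step 1: Total=2^8=256
Step 2: Unsat when all 8 false: 2^0=1
Step 3: Sat=256-1=255

255


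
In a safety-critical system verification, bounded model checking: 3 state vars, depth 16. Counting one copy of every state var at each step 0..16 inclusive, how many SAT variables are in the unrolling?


BMC unrolls to depth k, creating one copy of each state var for steps 0..k.
Step count = 16 + 1 = 17 (steps 0 through 16)
Vars per step = 3
Total = 3 * 17 = 51

51


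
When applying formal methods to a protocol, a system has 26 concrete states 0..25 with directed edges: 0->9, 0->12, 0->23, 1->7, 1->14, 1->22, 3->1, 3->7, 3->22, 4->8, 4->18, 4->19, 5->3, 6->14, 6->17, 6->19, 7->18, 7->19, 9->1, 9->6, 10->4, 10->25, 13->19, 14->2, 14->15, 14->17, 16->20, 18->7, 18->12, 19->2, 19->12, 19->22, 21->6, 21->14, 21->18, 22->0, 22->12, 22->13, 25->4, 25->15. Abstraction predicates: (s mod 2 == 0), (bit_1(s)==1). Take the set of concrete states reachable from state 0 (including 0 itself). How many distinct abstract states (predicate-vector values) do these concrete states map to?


BFS from 0:
Concrete reachable: {0, 1, 2, 6, 7, 9, 12, 13, 14, 15, 17, 18, 19, 22, 23}
Abstract via predicates (s mod 2 == 0), (bit_1(s)==1):
  (0,0) <- {1, 9, 13, 17}
  (0,1) <- {7, 15, 19, 23}
  (1,0) <- {0, 12}
  (1,1) <- {2, 6, 14, 18, 22}
Distinct abstract states = 4

4


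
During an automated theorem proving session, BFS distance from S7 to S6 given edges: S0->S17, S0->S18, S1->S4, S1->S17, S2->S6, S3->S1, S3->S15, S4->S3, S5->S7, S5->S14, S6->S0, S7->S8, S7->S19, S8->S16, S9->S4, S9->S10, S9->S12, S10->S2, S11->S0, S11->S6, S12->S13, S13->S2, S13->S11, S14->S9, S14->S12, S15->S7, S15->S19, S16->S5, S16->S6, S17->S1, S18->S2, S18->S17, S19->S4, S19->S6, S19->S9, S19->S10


BFS layer-by-layer from S7:
  dist 0: {S7}
  dist 1: {S8, S19}
  dist 2: {S4, S6, S9, S10, S16}
  -> S6 reached at distance 2
Shortest path length = 2

2


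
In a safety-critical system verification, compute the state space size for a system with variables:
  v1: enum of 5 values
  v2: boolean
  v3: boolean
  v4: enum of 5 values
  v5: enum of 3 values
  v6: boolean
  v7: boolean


State space = product of domain sizes of all variables.
Domain sizes:
  v1 (enum of 5 values): 5
  v2 (boolean): 2
  v3 (boolean): 2
  v4 (enum of 5 values): 5
  v5 (enum of 3 values): 3
  v6 (boolean): 2
  v7 (boolean): 2
Product = 5 * 2 * 2 * 5 * 3 * 2 * 2 = 1200

1200


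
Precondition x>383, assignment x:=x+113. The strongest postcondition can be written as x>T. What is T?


Formula: sp(P, x:=E) = exists old_x. (x = E[old_x/x]) AND P[old_x/x] (old_x is the value of x before the assignment; eliminate old_x by solving x = E[old_x/x] for old_x)
Step 1: Precondition P: x>383, i.e. old_x > 383
Step 2: Assignment gives x = old_x + 113, so old_x = x - 113
Step 3: Substitute into P: x - 113 > 383
Step 4: Simplify: x > 383+113 = 496

496


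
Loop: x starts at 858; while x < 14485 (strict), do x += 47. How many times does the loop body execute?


Step 1: x goes from 858 toward 14485 by 47; the body runs while x<14485, so iterations = ceil((bound-start)/step)
Step 2: Distance=13627
Step 3: ceil(13627/47)=290

290


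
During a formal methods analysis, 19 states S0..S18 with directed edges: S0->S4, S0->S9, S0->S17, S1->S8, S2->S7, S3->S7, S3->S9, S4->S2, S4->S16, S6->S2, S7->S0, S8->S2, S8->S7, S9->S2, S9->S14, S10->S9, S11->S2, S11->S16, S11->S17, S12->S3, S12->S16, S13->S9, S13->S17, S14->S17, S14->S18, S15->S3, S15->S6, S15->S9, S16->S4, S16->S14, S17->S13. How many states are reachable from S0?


BFS from S0:
  layer 0: {S0}
  layer 1: {S4, S9, S17}
  layer 2: {S2, S13, S14, S16}
  layer 3: {S7, S18}
Reachable set: {S0, S2, S4, S7, S9, S13, S14, S16, S17, S18}
Count = 10

10


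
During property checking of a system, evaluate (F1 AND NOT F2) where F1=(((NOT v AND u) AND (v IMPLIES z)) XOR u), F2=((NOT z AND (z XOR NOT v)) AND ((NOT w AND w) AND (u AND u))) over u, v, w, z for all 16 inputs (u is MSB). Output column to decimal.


F1 = (((NOT v AND u) AND (v IMPLIES z)) XOR u)
F2 = ((NOT z AND (z XOR NOT v)) AND ((NOT w AND w) AND (u AND u)))
Counterexample to F1=>F2 is where F1=1 and F2=0.
Evaluate each row (bits = u,v,w,z, MSB first):
  row 0 [0000]: F1=0 F2=0 -> F1&~F2 -> 0
  row 1 [0001]: F1=0 F2=0 -> F1&~F2 -> 0
  row 2 [0010]: F1=0 F2=0 -> F1&~F2 -> 0
  row 3 [0011]: F1=0 F2=0 -> F1&~F2 -> 0
  row 4 [0100]: F1=0 F2=0 -> F1&~F2 -> 0
  row 5 [0101]: F1=0 F2=0 -> F1&~F2 -> 0
  row 6 [0110]: F1=0 F2=0 -> F1&~F2 -> 0
  row 7 [0111]: F1=0 F2=0 -> F1&~F2 -> 0
  row 8 [1000]: F1=0 F2=0 -> F1&~F2 -> 0
  row 9 [1001]: F1=0 F2=0 -> F1&~F2 -> 0
  row 10 [1010]: F1=0 F2=0 -> F1&~F2 -> 0
  row 11 [1011]: F1=0 F2=0 -> F1&~F2 -> 0
  row 12 [1100]: F1=1 F2=0 -> F1&~F2 -> 1
  row 13 [1101]: F1=1 F2=0 -> F1&~F2 -> 1
  row 14 [1110]: F1=1 F2=0 -> F1&~F2 -> 1
  row 15 [1111]: F1=1 F2=0 -> F1&~F2 -> 1
Full result column, 4 rows per line (u,v fixed per line; w,z runs 00..11 left to right):
  rows 0-3 [u,v=00]: 0000  = hex 0
  rows 4-7 [u,v=01]: 0000  = hex 0
  rows 8-11 [u,v=10]: 0000  = hex 0
  rows 12-15 [u,v=11]: 1111  = hex F
Counterexample vector (row 0 .. row 15) = 0000000000001111
Output column grouped in 4s = 0000 0000 0000 1111 = 0x000F
Convert to decimal digit by digit (value = value*16 + digit):
  0 -> 0
  0*16 + 0 = 0
  0*16 + 0 = 0
  0*16 + 15 (F) = 15
Decimal = 15

15


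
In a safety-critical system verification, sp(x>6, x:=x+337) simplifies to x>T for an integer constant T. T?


Formula: sp(P, x:=E) = exists old_x. (x = E[old_x/x]) AND P[old_x/x] (old_x is the value of x before the assignment; eliminate old_x by solving x = E[old_x/x] for old_x)
Step 1: Precondition P: x>6, i.e. old_x > 6
Step 2: Assignment gives x = old_x + 337, so old_x = x - 337
Step 3: Substitute into P: x - 337 > 6
Step 4: Simplify: x > 6+337 = 343

343


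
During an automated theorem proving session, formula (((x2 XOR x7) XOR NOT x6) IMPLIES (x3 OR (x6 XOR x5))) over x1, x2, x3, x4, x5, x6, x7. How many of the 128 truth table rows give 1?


Formula: (((x2 XOR x7) XOR NOT x6) IMPLIES (x3 OR (x6 XOR x5))) over 7 vars (128 rows)
Evaluate each row (x1, x2, x3, x4, x5, x6, x7 as bits, MSB first):
  row 0 [0000000]: (((0 XOR 0) XOR NOT 0) IMPLIES (0 OR (0 XOR 0))) -> 0
  row 1 [0000001]: (((0 XOR 1) XOR NOT 0) IMPLIES (0 OR (0 XOR 0))) -> 1
  row 2 [0000010]: (((0 XOR 0) XOR NOT 1) IMPLIES (0 OR (1 XOR 0))) -> 1
  row 3 [0000011]: (((0 XOR 1) XOR NOT 1) IMPLIES (0 OR (1 XOR 0))) -> 1
  row 4 [0000100]: (((0 XOR 0) XOR NOT 0) IMPLIES (0 OR (0 XOR 1))) -> 1
  (every remaining row is evaluated the same way; all 128 results are listed next)
Full result column, 8 rows per line (x1,x2,x3,x4 fixed per line; x5,x6,x7 runs 000..111 left to right):
  rows 0-7 [x1,x2,x3,x4=0000]: 01111110  (ones: 6)
  rows 8-15 [x1,x2,x3,x4=0001]: 01111110  (ones: 6)
  rows 16-23 [x1,x2,x3,x4=0010]: 11111111  (ones: 8)
  rows 24-31 [x1,x2,x3,x4=0011]: 11111111  (ones: 8)
  rows 32-39 [x1,x2,x3,x4=0100]: 10111101  (ones: 6)
  rows 40-47 [x1,x2,x3,x4=0101]: 10111101  (ones: 6)
  rows 48-55 [x1,x2,x3,x4=0110]: 11111111  (ones: 8)
  rows 56-63 [x1,x2,x3,x4=0111]: 11111111  (ones: 8)
  rows 64-71 [x1,x2,x3,x4=1000]: 01111110  (ones: 6)
  rows 72-79 [x1,x2,x3,x4=1001]: 01111110  (ones: 6)
  rows 80-87 [x1,x2,x3,x4=1010]: 11111111  (ones: 8)
  rows 88-95 [x1,x2,x3,x4=1011]: 11111111  (ones: 8)
  rows 96-103 [x1,x2,x3,x4=1100]: 10111101  (ones: 6)
  rows 104-111 [x1,x2,x3,x4=1101]: 10111101  (ones: 6)
  rows 112-119 [x1,x2,x3,x4=1110]: 11111111  (ones: 8)
  rows 120-127 [x1,x2,x3,x4=1111]: 11111111  (ones: 8)
Count of 1-rows = 6+6+8+8+6+6+8+8+6+6+8+8+6+6+8+8 = 112

112


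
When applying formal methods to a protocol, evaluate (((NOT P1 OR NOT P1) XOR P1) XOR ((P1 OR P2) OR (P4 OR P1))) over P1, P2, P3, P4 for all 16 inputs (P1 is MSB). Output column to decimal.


Formula: (((NOT P1 OR NOT P1) XOR P1) XOR ((P1 OR P2) OR (P4 OR P1))) over P1, P2, P3, P4 (16 rows)
Evaluate each row (bits = P1,P2,P3,P4, MSB first):
  row 0 [0000]: (((NOT 0 OR NOT 0) XOR 0) XOR ((0 OR 0) OR (0 OR 0))) -> 1
  row 1 [0001]: (((NOT 0 OR NOT 0) XOR 0) XOR ((0 OR 0) OR (1 OR 0))) -> 0
  row 2 [0010]: (((NOT 0 OR NOT 0) XOR 0) XOR ((0 OR 0) OR (0 OR 0))) -> 1
  row 3 [0011]: (((NOT 0 OR NOT 0) XOR 0) XOR ((0 OR 0) OR (1 OR 0))) -> 0
  row 4 [0100]: (((NOT 0 OR NOT 0) XOR 0) XOR ((0 OR 1) OR (0 OR 0))) -> 0
  row 5 [0101]: (((NOT 0 OR NOT 0) XOR 0) XOR ((0 OR 1) OR (1 OR 0))) -> 0
  row 6 [0110]: (((NOT 0 OR NOT 0) XOR 0) XOR ((0 OR 1) OR (0 OR 0))) -> 0
  row 7 [0111]: (((NOT 0 OR NOT 0) XOR 0) XOR ((0 OR 1) OR (1 OR 0))) -> 0
  row 8 [1000]: (((NOT 1 OR NOT 1) XOR 1) XOR ((1 OR 0) OR (0 OR 1))) -> 0
  row 9 [1001]: (((NOT 1 OR NOT 1) XOR 1) XOR ((1 OR 0) OR (1 OR 1))) -> 0
  row 10 [1010]: (((NOT 1 OR NOT 1) XOR 1) XOR ((1 OR 0) OR (0 OR 1))) -> 0
  row 11 [1011]: (((NOT 1 OR NOT 1) XOR 1) XOR ((1 OR 0) OR (1 OR 1))) -> 0
  row 12 [1100]: (((NOT 1 OR NOT 1) XOR 1) XOR ((1 OR 1) OR (0 OR 1))) -> 0
  row 13 [1101]: (((NOT 1 OR NOT 1) XOR 1) XOR ((1 OR 1) OR (1 OR 1))) -> 0
  row 14 [1110]: (((NOT 1 OR NOT 1) XOR 1) XOR ((1 OR 1) OR (0 OR 1))) -> 0
  row 15 [1111]: (((NOT 1 OR NOT 1) XOR 1) XOR ((1 OR 1) OR (1 OR 1))) -> 0
Full result column, 4 rows per line (P1,P2 fixed per line; P3,P4 runs 00..11 left to right):
  rows 0-3 [P1,P2=00]: 1010  = hex A
  rows 4-7 [P1,P2=01]: 0000  = hex 0
  rows 8-11 [P1,P2=10]: 0000  = hex 0
  rows 12-15 [P1,P2=11]: 0000  = hex 0
Output column (row 0 .. row 15) = 1010000000000000
Output column grouped in 4s = 1010 0000 0000 0000 = 0xA000
Convert to decimal digit by digit (value = value*16 + digit):
  A -> 10
  10*16 + 0 = 160
  160*16 + 0 = 2560
  2560*16 + 0 = 40960
Decimal = 40960

40960


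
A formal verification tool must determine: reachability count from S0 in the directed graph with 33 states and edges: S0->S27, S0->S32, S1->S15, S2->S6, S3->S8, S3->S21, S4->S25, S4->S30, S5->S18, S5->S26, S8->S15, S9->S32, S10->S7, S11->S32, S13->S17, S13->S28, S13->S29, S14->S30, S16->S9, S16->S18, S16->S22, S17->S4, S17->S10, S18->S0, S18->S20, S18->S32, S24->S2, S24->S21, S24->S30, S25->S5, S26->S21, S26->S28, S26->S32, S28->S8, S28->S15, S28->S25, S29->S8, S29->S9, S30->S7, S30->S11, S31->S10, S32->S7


BFS from S0:
  layer 0: {S0}
  layer 1: {S27, S32}
  layer 2: {S7}
Reachable set: {S0, S7, S27, S32}
Count = 4

4


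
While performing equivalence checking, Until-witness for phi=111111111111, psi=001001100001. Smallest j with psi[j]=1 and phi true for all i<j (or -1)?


(phi U psi) at 0: need smallest j with psi[j]=1 and phi[i]=1 for all i in [0,j).
Scan from step 0:
  step 0: phi=1, psi=0 -> continue
  step 1: phi=1, psi=0 -> continue
  step 2: psi=1 and phi held for [0,2) -> witness found
Witness step = 2

2


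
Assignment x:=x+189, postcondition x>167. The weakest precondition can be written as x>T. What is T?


Formula: wp(x:=E, P) = P[E/x] (substitute E for x in postcondition)
Step 1: Postcondition: x>167
Step 2: Substitute x+189 for x: x+189>167
Step 3: Solve for x: x > 167-189 = -22

-22


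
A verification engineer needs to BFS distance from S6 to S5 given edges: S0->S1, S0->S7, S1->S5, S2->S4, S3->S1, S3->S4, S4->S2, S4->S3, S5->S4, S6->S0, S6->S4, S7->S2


BFS layer-by-layer from S6:
  dist 0: {S6}
  dist 1: {S0, S4}
  dist 2: {S1, S2, S3, S7}
  dist 3: {S5}
  -> S5 reached at distance 3
Shortest path length = 3

3


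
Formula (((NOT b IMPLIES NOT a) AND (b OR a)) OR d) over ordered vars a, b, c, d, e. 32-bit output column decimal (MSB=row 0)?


Formula: (((NOT b IMPLIES NOT a) AND (b OR a)) OR d) over a, b, c, d, e (32 rows)
Evaluate each row (bits = a,b,c,d,e, MSB first):
  row 0 [00000]: (((NOT 0 IMPLIES NOT 0) AND (0 OR 0)) OR 0) -> 0
  row 1 [00001]: (((NOT 0 IMPLIES NOT 0) AND (0 OR 0)) OR 0) -> 0
  row 2 [00010]: (((NOT 0 IMPLIES NOT 0) AND (0 OR 0)) OR 1) -> 1
  row 3 [00011]: (((NOT 0 IMPLIES NOT 0) AND (0 OR 0)) OR 1) -> 1
  row 4 [00100]: (((NOT 0 IMPLIES NOT 0) AND (0 OR 0)) OR 0) -> 0
  row 5 [00101]: (((NOT 0 IMPLIES NOT 0) AND (0 OR 0)) OR 0) -> 0
  row 6 [00110]: (((NOT 0 IMPLIES NOT 0) AND (0 OR 0)) OR 1) -> 1
  row 7 [00111]: (((NOT 0 IMPLIES NOT 0) AND (0 OR 0)) OR 1) -> 1
  row 8 [01000]: (((NOT 1 IMPLIES NOT 0) AND (1 OR 0)) OR 0) -> 1
  row 9 [01001]: (((NOT 1 IMPLIES NOT 0) AND (1 OR 0)) OR 0) -> 1
  row 10 [01010]: (((NOT 1 IMPLIES NOT 0) AND (1 OR 0)) OR 1) -> 1
  row 11 [01011]: (((NOT 1 IMPLIES NOT 0) AND (1 OR 0)) OR 1) -> 1
  row 12 [01100]: (((NOT 1 IMPLIES NOT 0) AND (1 OR 0)) OR 0) -> 1
  row 13 [01101]: (((NOT 1 IMPLIES NOT 0) AND (1 OR 0)) OR 0) -> 1
  row 14 [01110]: (((NOT 1 IMPLIES NOT 0) AND (1 OR 0)) OR 1) -> 1
  row 15 [01111]: (((NOT 1 IMPLIES NOT 0) AND (1 OR 0)) OR 1) -> 1
  row 16 [10000]: (((NOT 0 IMPLIES NOT 1) AND (0 OR 1)) OR 0) -> 0
  row 17 [10001]: (((NOT 0 IMPLIES NOT 1) AND (0 OR 1)) OR 0) -> 0
  row 18 [10010]: (((NOT 0 IMPLIES NOT 1) AND (0 OR 1)) OR 1) -> 1
  row 19 [10011]: (((NOT 0 IMPLIES NOT 1) AND (0 OR 1)) OR 1) -> 1
  row 20 [10100]: (((NOT 0 IMPLIES NOT 1) AND (0 OR 1)) OR 0) -> 0
  row 21 [10101]: (((NOT 0 IMPLIES NOT 1) AND (0 OR 1)) OR 0) -> 0
  row 22 [10110]: (((NOT 0 IMPLIES NOT 1) AND (0 OR 1)) OR 1) -> 1
  row 23 [10111]: (((NOT 0 IMPLIES NOT 1) AND (0 OR 1)) OR 1) -> 1
  row 24 [11000]: (((NOT 1 IMPLIES NOT 1) AND (1 OR 1)) OR 0) -> 1
  row 25 [11001]: (((NOT 1 IMPLIES NOT 1) AND (1 OR 1)) OR 0) -> 1
  row 26 [11010]: (((NOT 1 IMPLIES NOT 1) AND (1 OR 1)) OR 1) -> 1
  row 27 [11011]: (((NOT 1 IMPLIES NOT 1) AND (1 OR 1)) OR 1) -> 1
  row 28 [11100]: (((NOT 1 IMPLIES NOT 1) AND (1 OR 1)) OR 0) -> 1
  row 29 [11101]: (((NOT 1 IMPLIES NOT 1) AND (1 OR 1)) OR 0) -> 1
  row 30 [11110]: (((NOT 1 IMPLIES NOT 1) AND (1 OR 1)) OR 1) -> 1
  row 31 [11111]: (((NOT 1 IMPLIES NOT 1) AND (1 OR 1)) OR 1) -> 1
Full result column, 4 rows per line (a,b,c fixed per line; d,e runs 00..11 left to right):
  rows 0-3 [a,b,c=000]: 0011  = hex 3
  rows 4-7 [a,b,c=001]: 0011  = hex 3
  rows 8-11 [a,b,c=010]: 1111  = hex F
  rows 12-15 [a,b,c=011]: 1111  = hex F
  rows 16-19 [a,b,c=100]: 0011  = hex 3
  rows 20-23 [a,b,c=101]: 0011  = hex 3
  rows 24-27 [a,b,c=110]: 1111  = hex F
  rows 28-31 [a,b,c=111]: 1111  = hex F
Output column (row 0 .. row 31) = 00110011111111110011001111111111
Output column grouped in 4s = 0011 0011 1111 1111 0011 0011 1111 1111 = 0x33FF33FF
Convert to decimal digit by digit (value = value*16 + digit):
  3 -> 3
  3*16 + 3 = 51
  51*16 + 15 (F) = 831
  831*16 + 15 (F) = 13311
  13311*16 + 3 = 212979
  212979*16 + 3 = 3407667
  3407667*16 + 15 (F) = 54522687
  54522687*16 + 15 (F) = 872363007
Decimal = 872363007

872363007


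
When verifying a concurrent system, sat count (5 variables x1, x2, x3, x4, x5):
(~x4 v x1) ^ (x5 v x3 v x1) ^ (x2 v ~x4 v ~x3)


CNF with 3 clauses over 5 vars (32 assignments).
An assignment satisfies CNF iff every clause has >=1 true literal.
Check each row (bits = x1,x2,x3,x4,x5; clause T/F shown):
  row 0 [00000]: clauses=TFT -> 0
  row 1 [00001]: clauses=TTT -> 1
  row 2 [00010]: clauses=FFT -> 0
  row 3 [00011]: clauses=FTT -> 0
  row 4 [00100]: clauses=TTT -> 1
  row 5 [00101]: clauses=TTT -> 1
  row 6 [00110]: clauses=FTF -> 0
  row 7 [00111]: clauses=FTF -> 0
  row 8 [01000]: clauses=TFT -> 0
  row 9 [01001]: clauses=TTT -> 1
  row 10 [01010]: clauses=FFT -> 0
  row 11 [01011]: clauses=FTT -> 0
  row 12 [01100]: clauses=TTT -> 1
  row 13 [01101]: clauses=TTT -> 1
  row 14 [01110]: clauses=FTT -> 0
  row 15 [01111]: clauses=FTT -> 0
  row 16 [10000]: clauses=TTT -> 1
  row 17 [10001]: clauses=TTT -> 1
  row 18 [10010]: clauses=TTT -> 1
  row 19 [10011]: clauses=TTT -> 1
  row 20 [10100]: clauses=TTT -> 1
  row 21 [10101]: clauses=TTT -> 1
  row 22 [10110]: clauses=TTF -> 0
  row 23 [10111]: clauses=TTF -> 0
  row 24 [11000]: clauses=TTT -> 1
  row 25 [11001]: clauses=TTT -> 1
  row 26 [11010]: clauses=TTT -> 1
  row 27 [11011]: clauses=TTT -> 1
  row 28 [11100]: clauses=TTT -> 1
  row 29 [11101]: clauses=TTT -> 1
  row 30 [11110]: clauses=TTT -> 1
  row 31 [11111]: clauses=TTT -> 1
Full result column, 8 rows per line (x1,x2 fixed per line; x3,x4,x5 runs 000..111 left to right):
  rows 0-7 [x1,x2=00]: 01001100  (ones: 3)
  rows 8-15 [x1,x2=01]: 01001100  (ones: 3)
  rows 16-23 [x1,x2=10]: 11111100  (ones: 6)
  rows 24-31 [x1,x2=11]: 11111111  (ones: 8)
Satisfying assignments = 3+3+6+8 = 20

20


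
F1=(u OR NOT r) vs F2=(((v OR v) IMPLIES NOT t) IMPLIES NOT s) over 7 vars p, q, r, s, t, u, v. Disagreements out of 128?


F1 = (u OR NOT r)
F2 = (((v OR v) IMPLIES NOT t) IMPLIES NOT s)
Evaluate both on each of 128 rows (bits = p,q,r,s,t,u,v):
  row 0 [0000000]: F1=1 F2=1 -> 0
  row 1 [0000001]: F1=1 F2=1 -> 0
  row 2 [0000010]: F1=1 F2=1 -> 0
  row 3 [0000011]: F1=1 F2=1 -> 0
  row 4 [0000100]: F1=1 F2=1 -> 0
  (every remaining row is evaluated the same way; all 128 results are listed next)
Full result column, 8 rows per line (p,q,r,s fixed per line; t,u,v runs 000..111 left to right):
  rows 0-7 [p,q,r,s=0000]: 00000000  (ones: 0)
  rows 8-15 [p,q,r,s=0001]: 11111010  (ones: 6)
  rows 16-23 [p,q,r,s=0010]: 11001100  (ones: 4)
  rows 24-31 [p,q,r,s=0011]: 00110110  (ones: 4)
  rows 32-39 [p,q,r,s=0100]: 00000000  (ones: 0)
  rows 40-47 [p,q,r,s=0101]: 11111010  (ones: 6)
  rows 48-55 [p,q,r,s=0110]: 11001100  (ones: 4)
  rows 56-63 [p,q,r,s=0111]: 00110110  (ones: 4)
  rows 64-71 [p,q,r,s=1000]: 00000000  (ones: 0)
  rows 72-79 [p,q,r,s=1001]: 11111010  (ones: 6)
  rows 80-87 [p,q,r,s=1010]: 11001100  (ones: 4)
  rows 88-95 [p,q,r,s=1011]: 00110110  (ones: 4)
  rows 96-103 [p,q,r,s=1100]: 00000000  (ones: 0)
  rows 104-111 [p,q,r,s=1101]: 11111010  (ones: 6)
  rows 112-119 [p,q,r,s=1110]: 11001100  (ones: 4)
  rows 120-127 [p,q,r,s=1111]: 00110110  (ones: 4)
Disagreements = 0+6+4+4+0+6+4+4+0+6+4+4+0+6+4+4 = 56

56


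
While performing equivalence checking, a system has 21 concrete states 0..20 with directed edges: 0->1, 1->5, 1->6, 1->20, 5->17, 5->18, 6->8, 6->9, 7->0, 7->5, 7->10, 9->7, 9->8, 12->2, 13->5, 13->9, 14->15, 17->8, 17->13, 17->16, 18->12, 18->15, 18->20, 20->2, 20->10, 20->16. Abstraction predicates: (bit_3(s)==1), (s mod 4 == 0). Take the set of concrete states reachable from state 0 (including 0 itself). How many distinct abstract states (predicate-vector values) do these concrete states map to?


BFS from 0:
Concrete reachable: {0, 1, 2, 5, 6, 7, 8, 9, 10, 12, 13, 15, 16, 17, 18, 20}
Abstract via predicates (bit_3(s)==1), (s mod 4 == 0):
  (0,0) <- {1, 2, 5, 6, 7, 17, 18}
  (0,1) <- {0, 16, 20}
  (1,0) <- {9, 10, 13, 15}
  (1,1) <- {8, 12}
Distinct abstract states = 4

4


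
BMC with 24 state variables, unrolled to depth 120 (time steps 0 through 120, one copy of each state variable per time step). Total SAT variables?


BMC unrolls to depth k, creating one copy of each state var for steps 0..k.
Step count = 120 + 1 = 121 (steps 0 through 120)
Vars per step = 24
Total = 24 * 121 = 2904

2904


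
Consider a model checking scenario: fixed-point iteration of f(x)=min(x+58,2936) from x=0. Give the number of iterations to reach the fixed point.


Step 1: x=0, cap=2936, increment=58
Step 2: x grows by 58 each step until capped at 2936; fixed point is x=2936
Step 3: iterations = ceil(2936/58) = 51

51


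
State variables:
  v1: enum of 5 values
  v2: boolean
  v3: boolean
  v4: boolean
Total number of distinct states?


State space = product of domain sizes of all variables.
Domain sizes:
  v1 (enum of 5 values): 5
  v2 (boolean): 2
  v3 (boolean): 2
  v4 (boolean): 2
Product = 5 * 2 * 2 * 2 = 40

40


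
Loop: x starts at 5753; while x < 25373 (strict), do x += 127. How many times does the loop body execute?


Step 1: x goes from 5753 toward 25373 by 127; the body runs while x<25373, so iterations = ceil((bound-start)/step)
Step 2: Distance=19620
Step 3: ceil(19620/127)=155

155


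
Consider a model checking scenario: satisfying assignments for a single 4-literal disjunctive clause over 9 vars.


Step 1: Total=2^9=512
Step 2: Unsat when all 4 false: 2^5=32
Step 3: Sat=512-32=480

480


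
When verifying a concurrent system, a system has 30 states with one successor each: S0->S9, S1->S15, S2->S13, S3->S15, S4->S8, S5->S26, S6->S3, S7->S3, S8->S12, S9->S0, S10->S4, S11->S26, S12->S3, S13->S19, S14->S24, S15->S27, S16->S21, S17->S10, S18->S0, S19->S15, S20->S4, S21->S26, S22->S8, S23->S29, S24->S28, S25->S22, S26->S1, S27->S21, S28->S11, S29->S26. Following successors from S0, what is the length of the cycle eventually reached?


Trace from S0 until a state repeats:
  S0 -> S9 -> S0
S0 first seen at step 0, revisited at step 2.
Cycle length = 2 - 0 = 2

2


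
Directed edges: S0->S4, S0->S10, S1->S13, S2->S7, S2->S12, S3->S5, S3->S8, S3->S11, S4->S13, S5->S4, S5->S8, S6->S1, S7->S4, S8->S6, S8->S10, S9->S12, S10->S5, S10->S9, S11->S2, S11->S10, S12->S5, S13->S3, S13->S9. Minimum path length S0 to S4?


BFS layer-by-layer from S0:
  dist 0: {S0}
  dist 1: {S4, S10}
  -> S4 reached at distance 1
Shortest path length = 1

1


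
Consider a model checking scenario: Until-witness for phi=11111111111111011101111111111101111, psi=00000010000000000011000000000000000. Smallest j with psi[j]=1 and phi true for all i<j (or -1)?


(phi U psi) at 0: need smallest j with psi[j]=1 and phi[i]=1 for all i in [0,j).
Scan from step 0:
  step 0: phi=1, psi=0 -> continue
  step 1: phi=1, psi=0 -> continue
  step 2: phi=1, psi=0 -> continue
  step 3: phi=1, psi=0 -> continue
  step 6: psi=1 and phi held for [0,6) -> witness found
Witness step = 6

6


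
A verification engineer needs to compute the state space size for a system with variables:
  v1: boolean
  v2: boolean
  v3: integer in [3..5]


State space = product of domain sizes of all variables.
Domain sizes:
  v1 (boolean): 2
  v2 (boolean): 2
  v3 (integer in [3..5]): 3
Product = 2 * 2 * 3 = 12

12


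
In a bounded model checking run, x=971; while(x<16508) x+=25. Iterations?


Step 1: x goes from 971 toward 16508 by 25; the body runs while x<16508, so iterations = ceil((bound-start)/step)
Step 2: Distance=15537
Step 3: ceil(15537/25)=622

622


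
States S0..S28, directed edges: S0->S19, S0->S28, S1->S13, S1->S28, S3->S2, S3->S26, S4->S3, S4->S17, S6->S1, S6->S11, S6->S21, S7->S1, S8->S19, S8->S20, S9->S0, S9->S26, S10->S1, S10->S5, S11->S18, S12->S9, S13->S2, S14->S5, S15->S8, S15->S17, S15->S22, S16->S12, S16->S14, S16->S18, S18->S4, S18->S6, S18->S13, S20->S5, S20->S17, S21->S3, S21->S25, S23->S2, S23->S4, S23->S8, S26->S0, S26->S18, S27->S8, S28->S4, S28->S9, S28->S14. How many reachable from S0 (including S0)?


BFS from S0:
  layer 0: {S0}
  layer 1: {S19, S28}
  layer 2: {S4, S9, S14}
  layer 3: {S3, S5, S17, S26}
  layer 4: {S2, S18}
  layer 5: {S6, S13}
  layer 6: {S1, S11, S21}
  layer 7: {S25}
Reachable set: {S0, S1, S2, S3, S4, S5, S6, S9, S11, S13, S14, S17, S18, S19, S21, S25, S26, S28}
Count = 18

18


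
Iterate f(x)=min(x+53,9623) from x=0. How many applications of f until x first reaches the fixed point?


Step 1: x=0, cap=9623, increment=53
Step 2: x grows by 53 each step until capped at 9623; fixed point is x=9623
Step 3: iterations = ceil(9623/53) = 182

182


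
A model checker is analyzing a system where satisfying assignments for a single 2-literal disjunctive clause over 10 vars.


Step 1: Total=2^10=1024
Step 2: Unsat when all 2 false: 2^8=256
Step 3: Sat=1024-256=768

768


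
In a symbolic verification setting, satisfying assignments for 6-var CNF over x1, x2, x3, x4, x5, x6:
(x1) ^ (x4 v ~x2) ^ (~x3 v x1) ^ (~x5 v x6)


CNF with 4 clauses over 6 vars (64 assignments).
An assignment satisfies CNF iff every clause has >=1 true literal.
Check each row (bits = x1,x2,x3,x4,x5,x6; clause T/F shown):
  row 0 [000000]: clauses=FTTT -> 0
  row 1 [000001]: clauses=FTTT -> 0
  row 2 [000010]: clauses=FTTF -> 0
  row 3 [000011]: clauses=FTTT -> 0
  row 4 [000100]: clauses=FTTT -> 0
  (every remaining row is evaluated the same way; all 64 results are listed next)
Full result column, 8 rows per line (x1,x2,x3 fixed per line; x4,x5,x6 runs 000..111 left to right):
  rows 0-7 [x1,x2,x3=000]: 00000000  (ones: 0)
  rows 8-15 [x1,x2,x3=001]: 00000000  (ones: 0)
  rows 16-23 [x1,x2,x3=010]: 00000000  (ones: 0)
  rows 24-31 [x1,x2,x3=011]: 00000000  (ones: 0)
  rows 32-39 [x1,x2,x3=100]: 11011101  (ones: 6)
  rows 40-47 [x1,x2,x3=101]: 11011101  (ones: 6)
  rows 48-55 [x1,x2,x3=110]: 00001101  (ones: 3)
  rows 56-63 [x1,x2,x3=111]: 00001101  (ones: 3)
Satisfying assignments = 0+0+0+0+6+6+3+3 = 18

18


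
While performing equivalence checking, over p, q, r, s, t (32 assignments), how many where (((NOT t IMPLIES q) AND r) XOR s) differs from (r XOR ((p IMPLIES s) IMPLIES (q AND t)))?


F1 = (((NOT t IMPLIES q) AND r) XOR s)
F2 = (r XOR ((p IMPLIES s) IMPLIES (q AND t)))
Evaluate both on each of 32 rows (bits = p,q,r,s,t):
  row 0 [00000]: F1=0 F2=0 -> 0
  row 1 [00001]: F1=0 F2=0 -> 0
  row 2 [00010]: F1=1 F2=0 (differ) -> 1
  row 3 [00011]: F1=1 F2=0 (differ) -> 1
  row 4 [00100]: F1=0 F2=1 (differ) -> 1
  row 5 [00101]: F1=1 F2=1 -> 0
  row 6 [00110]: F1=1 F2=1 -> 0
  row 7 [00111]: F1=0 F2=1 (differ) -> 1
  row 8 [01000]: F1=0 F2=0 -> 0
  row 9 [01001]: F1=0 F2=1 (differ) -> 1
  row 10 [01010]: F1=1 F2=0 (differ) -> 1
  row 11 [01011]: F1=1 F2=1 -> 0
  row 12 [01100]: F1=1 F2=1 -> 0
  row 13 [01101]: F1=1 F2=0 (differ) -> 1
  row 14 [01110]: F1=0 F2=1 (differ) -> 1
  row 15 [01111]: F1=0 F2=0 -> 0
  row 16 [10000]: F1=0 F2=1 (differ) -> 1
  row 17 [10001]: F1=0 F2=1 (differ) -> 1
  row 18 [10010]: F1=1 F2=0 (differ) -> 1
  row 19 [10011]: F1=1 F2=0 (differ) -> 1
  row 20 [10100]: F1=0 F2=0 -> 0
  row 21 [10101]: F1=1 F2=0 (differ) -> 1
  row 22 [10110]: F1=1 F2=1 -> 0
  row 23 [10111]: F1=0 F2=1 (differ) -> 1
  row 24 [11000]: F1=0 F2=1 (differ) -> 1
  row 25 [11001]: F1=0 F2=1 (differ) -> 1
  row 26 [11010]: F1=1 F2=0 (differ) -> 1
  row 27 [11011]: F1=1 F2=1 -> 0
  row 28 [11100]: F1=1 F2=0 (differ) -> 1
  row 29 [11101]: F1=1 F2=0 (differ) -> 1
  row 30 [11110]: F1=0 F2=1 (differ) -> 1
  row 31 [11111]: F1=0 F2=0 -> 0
Full result column, 8 rows per line (p,q fixed per line; r,s,t runs 000..111 left to right):
  rows 0-7 [p,q=00]: 00111001  (ones: 4)
  rows 8-15 [p,q=01]: 01100110  (ones: 4)
  rows 16-23 [p,q=10]: 11110101  (ones: 6)
  rows 24-31 [p,q=11]: 11101110  (ones: 6)
Disagreements = 4+4+6+6 = 20

20


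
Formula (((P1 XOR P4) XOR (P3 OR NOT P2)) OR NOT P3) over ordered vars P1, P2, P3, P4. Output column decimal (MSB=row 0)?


Formula: (((P1 XOR P4) XOR (P3 OR NOT P2)) OR NOT P3) over P1, P2, P3, P4 (16 rows)
Evaluate each row (bits = P1,P2,P3,P4, MSB first):
  row 0 [0000]: (((0 XOR 0) XOR (0 OR NOT 0)) OR NOT 0) -> 1
  row 1 [0001]: (((0 XOR 1) XOR (0 OR NOT 0)) OR NOT 0) -> 1
  row 2 [0010]: (((0 XOR 0) XOR (1 OR NOT 0)) OR NOT 1) -> 1
  row 3 [0011]: (((0 XOR 1) XOR (1 OR NOT 0)) OR NOT 1) -> 0
  row 4 [0100]: (((0 XOR 0) XOR (0 OR NOT 1)) OR NOT 0) -> 1
  row 5 [0101]: (((0 XOR 1) XOR (0 OR NOT 1)) OR NOT 0) -> 1
  row 6 [0110]: (((0 XOR 0) XOR (1 OR NOT 1)) OR NOT 1) -> 1
  row 7 [0111]: (((0 XOR 1) XOR (1 OR NOT 1)) OR NOT 1) -> 0
  row 8 [1000]: (((1 XOR 0) XOR (0 OR NOT 0)) OR NOT 0) -> 1
  row 9 [1001]: (((1 XOR 1) XOR (0 OR NOT 0)) OR NOT 0) -> 1
  row 10 [1010]: (((1 XOR 0) XOR (1 OR NOT 0)) OR NOT 1) -> 0
  row 11 [1011]: (((1 XOR 1) XOR (1 OR NOT 0)) OR NOT 1) -> 1
  row 12 [1100]: (((1 XOR 0) XOR (0 OR NOT 1)) OR NOT 0) -> 1
  row 13 [1101]: (((1 XOR 1) XOR (0 OR NOT 1)) OR NOT 0) -> 1
  row 14 [1110]: (((1 XOR 0) XOR (1 OR NOT 1)) OR NOT 1) -> 0
  row 15 [1111]: (((1 XOR 1) XOR (1 OR NOT 1)) OR NOT 1) -> 1
Full result column, 4 rows per line (P1,P2 fixed per line; P3,P4 runs 00..11 left to right):
  rows 0-3 [P1,P2=00]: 1110  = hex E
  rows 4-7 [P1,P2=01]: 1110  = hex E
  rows 8-11 [P1,P2=10]: 1101  = hex D
  rows 12-15 [P1,P2=11]: 1101  = hex D
Output column (row 0 .. row 15) = 1110111011011101
Output column grouped in 4s = 1110 1110 1101 1101 = 0xEEDD
Convert to decimal digit by digit (value = value*16 + digit):
  E -> 14
  14*16 + 14 (E) = 238
  238*16 + 13 (D) = 3821
  3821*16 + 13 (D) = 61149
Decimal = 61149

61149


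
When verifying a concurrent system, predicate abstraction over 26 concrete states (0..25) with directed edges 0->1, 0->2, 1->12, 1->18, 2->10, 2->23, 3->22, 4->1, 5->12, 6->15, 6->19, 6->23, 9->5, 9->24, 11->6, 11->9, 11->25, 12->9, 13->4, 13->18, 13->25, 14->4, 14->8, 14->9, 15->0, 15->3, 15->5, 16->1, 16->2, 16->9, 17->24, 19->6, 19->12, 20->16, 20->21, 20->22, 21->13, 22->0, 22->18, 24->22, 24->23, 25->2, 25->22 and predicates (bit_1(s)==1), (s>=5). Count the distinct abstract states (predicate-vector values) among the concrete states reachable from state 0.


BFS from 0:
Concrete reachable: {0, 1, 2, 5, 9, 10, 12, 18, 22, 23, 24}
Abstract via predicates (bit_1(s)==1), (s>=5):
  (0,0) <- {0, 1}
  (0,1) <- {5, 9, 12, 24}
  (1,0) <- {2}
  (1,1) <- {10, 18, 22, 23}
Distinct abstract states = 4

4


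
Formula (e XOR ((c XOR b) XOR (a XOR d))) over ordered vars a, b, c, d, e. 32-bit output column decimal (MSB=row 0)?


Formula: (e XOR ((c XOR b) XOR (a XOR d))) over a, b, c, d, e (32 rows)
Evaluate each row (bits = a,b,c,d,e, MSB first):
  row 0 [00000]: (0 XOR ((0 XOR 0) XOR (0 XOR 0))) -> 0
  row 1 [00001]: (1 XOR ((0 XOR 0) XOR (0 XOR 0))) -> 1
  row 2 [00010]: (0 XOR ((0 XOR 0) XOR (0 XOR 1))) -> 1
  row 3 [00011]: (1 XOR ((0 XOR 0) XOR (0 XOR 1))) -> 0
  row 4 [00100]: (0 XOR ((1 XOR 0) XOR (0 XOR 0))) -> 1
  row 5 [00101]: (1 XOR ((1 XOR 0) XOR (0 XOR 0))) -> 0
  row 6 [00110]: (0 XOR ((1 XOR 0) XOR (0 XOR 1))) -> 0
  row 7 [00111]: (1 XOR ((1 XOR 0) XOR (0 XOR 1))) -> 1
  row 8 [01000]: (0 XOR ((0 XOR 1) XOR (0 XOR 0))) -> 1
  row 9 [01001]: (1 XOR ((0 XOR 1) XOR (0 XOR 0))) -> 0
  row 10 [01010]: (0 XOR ((0 XOR 1) XOR (0 XOR 1))) -> 0
  row 11 [01011]: (1 XOR ((0 XOR 1) XOR (0 XOR 1))) -> 1
  row 12 [01100]: (0 XOR ((1 XOR 1) XOR (0 XOR 0))) -> 0
  row 13 [01101]: (1 XOR ((1 XOR 1) XOR (0 XOR 0))) -> 1
  row 14 [01110]: (0 XOR ((1 XOR 1) XOR (0 XOR 1))) -> 1
  row 15 [01111]: (1 XOR ((1 XOR 1) XOR (0 XOR 1))) -> 0
  row 16 [10000]: (0 XOR ((0 XOR 0) XOR (1 XOR 0))) -> 1
  row 17 [10001]: (1 XOR ((0 XOR 0) XOR (1 XOR 0))) -> 0
  row 18 [10010]: (0 XOR ((0 XOR 0) XOR (1 XOR 1))) -> 0
  row 19 [10011]: (1 XOR ((0 XOR 0) XOR (1 XOR 1))) -> 1
  row 20 [10100]: (0 XOR ((1 XOR 0) XOR (1 XOR 0))) -> 0
  row 21 [10101]: (1 XOR ((1 XOR 0) XOR (1 XOR 0))) -> 1
  row 22 [10110]: (0 XOR ((1 XOR 0) XOR (1 XOR 1))) -> 1
  row 23 [10111]: (1 XOR ((1 XOR 0) XOR (1 XOR 1))) -> 0
  row 24 [11000]: (0 XOR ((0 XOR 1) XOR (1 XOR 0))) -> 0
  row 25 [11001]: (1 XOR ((0 XOR 1) XOR (1 XOR 0))) -> 1
  row 26 [11010]: (0 XOR ((0 XOR 1) XOR (1 XOR 1))) -> 1
  row 27 [11011]: (1 XOR ((0 XOR 1) XOR (1 XOR 1))) -> 0
  row 28 [11100]: (0 XOR ((1 XOR 1) XOR (1 XOR 0))) -> 1
  row 29 [11101]: (1 XOR ((1 XOR 1) XOR (1 XOR 0))) -> 0
  row 30 [11110]: (0 XOR ((1 XOR 1) XOR (1 XOR 1))) -> 0
  row 31 [11111]: (1 XOR ((1 XOR 1) XOR (1 XOR 1))) -> 1
Full result column, 4 rows per line (a,b,c fixed per line; d,e runs 00..11 left to right):
  rows 0-3 [a,b,c=000]: 0110  = hex 6
  rows 4-7 [a,b,c=001]: 1001  = hex 9
  rows 8-11 [a,b,c=010]: 1001  = hex 9
  rows 12-15 [a,b,c=011]: 0110  = hex 6
  rows 16-19 [a,b,c=100]: 1001  = hex 9
  rows 20-23 [a,b,c=101]: 0110  = hex 6
  rows 24-27 [a,b,c=110]: 0110  = hex 6
  rows 28-31 [a,b,c=111]: 1001  = hex 9
Output column (row 0 .. row 31) = 01101001100101101001011001101001
Output column grouped in 4s = 0110 1001 1001 0110 1001 0110 0110 1001 = 0x69969669
Convert to decimal digit by digit (value = value*16 + digit):
  6 -> 6
  6*16 + 9 = 105
  105*16 + 9 = 1689
  1689*16 + 6 = 27030
  27030*16 + 9 = 432489
  432489*16 + 6 = 6919830
  6919830*16 + 6 = 110717286
  110717286*16 + 9 = 1771476585
Decimal = 1771476585

1771476585
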